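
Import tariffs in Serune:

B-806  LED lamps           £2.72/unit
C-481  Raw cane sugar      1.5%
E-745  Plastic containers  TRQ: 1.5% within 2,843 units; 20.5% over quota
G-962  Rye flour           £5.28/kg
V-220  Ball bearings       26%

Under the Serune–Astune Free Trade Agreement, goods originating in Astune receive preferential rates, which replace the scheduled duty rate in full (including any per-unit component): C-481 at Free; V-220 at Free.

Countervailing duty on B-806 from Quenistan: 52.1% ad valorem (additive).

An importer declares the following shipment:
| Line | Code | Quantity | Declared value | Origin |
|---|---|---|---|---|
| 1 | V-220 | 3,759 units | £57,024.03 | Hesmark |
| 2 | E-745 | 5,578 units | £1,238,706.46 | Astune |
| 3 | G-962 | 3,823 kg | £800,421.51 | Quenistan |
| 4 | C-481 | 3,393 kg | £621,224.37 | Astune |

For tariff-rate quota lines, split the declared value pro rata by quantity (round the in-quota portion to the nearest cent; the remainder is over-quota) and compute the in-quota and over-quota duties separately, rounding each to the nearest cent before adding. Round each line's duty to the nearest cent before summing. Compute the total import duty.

£168,990.97

Line 1 (V-220, Hesmark, 3,759 units, £57,024.03):
Base rate for V-220 is 26%.
V-220 has an FTA preferential rate, but origin Hesmark is not Astune; base rate stands.
Duty = £57,024.03 × 26% = £14,826.25.
Line 2 (E-745, Astune, 5,578 units, £1,238,706.46):
Code E-745 is under a tariff-rate quota (threshold 2,843 units). In-quota: 2,843 units at 1.5%; over-quota: 2,735 units at 20.5%.
Pro-rata value split: in-quota = £1,238,706.46 × 2,843/5,578 = £631,345.01; over-quota = £1,238,706.46 − £631,345.01 = £607,361.45.
In-quota duty = £631,345.01 × 1.5% = £9,470.18. Over-quota duty = £607,361.45 × 20.5% = £124,509.10.
Line duty = £9,470.18 + £124,509.10 = £133,979.28.
Line 3 (G-962, Quenistan, 3,823 kg, £800,421.51):
Base rate for G-962 is £5.28/kg.
Duty = 3,823 × £5.28 = £20,185.44.
Line 4 (C-481, Astune, 3,393 kg, £621,224.37):
Base rate for C-481 is 1.5%.
Origin Astune qualifies under the Serune–Astune agreement and C-481 is covered: preferential rate Free applies instead.
Duty = £621,224.37 × 0% = £0.00.
Total = £14,826.25 + £133,979.28 + £20,185.44 + £0.00 = £168,990.97.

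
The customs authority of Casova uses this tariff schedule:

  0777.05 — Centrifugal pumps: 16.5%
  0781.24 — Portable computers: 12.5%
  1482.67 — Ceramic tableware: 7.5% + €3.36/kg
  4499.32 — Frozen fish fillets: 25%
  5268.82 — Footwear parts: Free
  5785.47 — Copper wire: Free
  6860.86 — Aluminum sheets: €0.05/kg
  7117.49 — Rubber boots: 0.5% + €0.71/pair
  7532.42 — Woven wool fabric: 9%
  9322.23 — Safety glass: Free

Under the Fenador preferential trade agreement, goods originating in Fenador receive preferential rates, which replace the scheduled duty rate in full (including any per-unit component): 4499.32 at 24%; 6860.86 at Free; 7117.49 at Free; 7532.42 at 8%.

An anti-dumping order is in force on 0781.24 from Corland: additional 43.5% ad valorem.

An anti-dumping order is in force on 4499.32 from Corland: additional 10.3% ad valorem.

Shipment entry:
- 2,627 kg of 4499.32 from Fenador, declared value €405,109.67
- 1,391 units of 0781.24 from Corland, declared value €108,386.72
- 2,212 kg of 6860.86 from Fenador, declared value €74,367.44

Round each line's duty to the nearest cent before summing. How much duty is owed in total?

Line 1 (4499.32, Fenador, 2,627 kg, €405,109.67):
Base rate for 4499.32 is 25%.
Origin Fenador qualifies under the Casova–Fenador agreement and 4499.32 is covered: preferential rate 24% applies instead.
The additional-duty order on 4499.32 targets Corland, not Fenador; it does not apply.
Duty = €405,109.67 × 24% = €97,226.32.
Line 2 (0781.24, Corland, 1,391 units, €108,386.72):
Base rate for 0781.24 is 12.5%.
Additional duty on 0781.24 from Corland: +43.5%. Applied ad valorem rate: 12.5% + 43.5% = 56%.
Duty = €108,386.72 × 56% = €60,696.56.
Line 3 (6860.86, Fenador, 2,212 kg, €74,367.44):
Base rate for 6860.86 is €0.05/kg.
Origin Fenador qualifies under the Casova–Fenador agreement and 6860.86 is covered: preferential rate Free applies instead.
Duty = €74,367.44 × 0% = €0.00.
Total = €97,226.32 + €60,696.56 + €0.00 = €157,922.88.

€157,922.88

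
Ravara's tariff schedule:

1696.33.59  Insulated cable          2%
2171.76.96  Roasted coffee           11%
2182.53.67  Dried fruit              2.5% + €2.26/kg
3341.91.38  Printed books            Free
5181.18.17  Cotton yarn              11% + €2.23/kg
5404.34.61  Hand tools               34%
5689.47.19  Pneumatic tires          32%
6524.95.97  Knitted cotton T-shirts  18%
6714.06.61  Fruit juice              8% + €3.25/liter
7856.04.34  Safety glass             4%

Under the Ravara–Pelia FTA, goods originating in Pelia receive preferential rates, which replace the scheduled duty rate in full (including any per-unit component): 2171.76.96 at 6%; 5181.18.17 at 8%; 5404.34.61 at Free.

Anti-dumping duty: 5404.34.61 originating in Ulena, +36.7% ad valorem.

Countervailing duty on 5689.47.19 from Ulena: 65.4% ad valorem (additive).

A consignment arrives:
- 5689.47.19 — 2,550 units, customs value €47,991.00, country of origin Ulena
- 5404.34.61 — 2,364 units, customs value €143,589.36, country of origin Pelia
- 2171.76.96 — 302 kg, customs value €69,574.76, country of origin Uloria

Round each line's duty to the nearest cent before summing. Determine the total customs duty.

€54,396.45

Line 1 (5689.47.19, Ulena, 2,550 units, €47,991.00):
Base rate for 5689.47.19 is 32%.
Additional duty on 5689.47.19 from Ulena: +65.4%. Applied ad valorem rate: 32% + 65.4% = 97.4%.
Duty = €47,991.00 × 97.4% = €46,743.23.
Line 2 (5404.34.61, Pelia, 2,364 units, €143,589.36):
Base rate for 5404.34.61 is 34%.
Origin Pelia qualifies under the Ravara–Pelia agreement and 5404.34.61 is covered: preferential rate Free applies instead.
The additional-duty order on 5404.34.61 targets Ulena, not Pelia; it does not apply.
Duty = €143,589.36 × 0% = €0.00.
Line 3 (2171.76.96, Uloria, 302 kg, €69,574.76):
Base rate for 2171.76.96 is 11%.
2171.76.96 has an FTA preferential rate, but origin Uloria is not Pelia; base rate stands.
Duty = €69,574.76 × 11% = €7,653.22.
Total = €46,743.23 + €0.00 + €7,653.22 = €54,396.45.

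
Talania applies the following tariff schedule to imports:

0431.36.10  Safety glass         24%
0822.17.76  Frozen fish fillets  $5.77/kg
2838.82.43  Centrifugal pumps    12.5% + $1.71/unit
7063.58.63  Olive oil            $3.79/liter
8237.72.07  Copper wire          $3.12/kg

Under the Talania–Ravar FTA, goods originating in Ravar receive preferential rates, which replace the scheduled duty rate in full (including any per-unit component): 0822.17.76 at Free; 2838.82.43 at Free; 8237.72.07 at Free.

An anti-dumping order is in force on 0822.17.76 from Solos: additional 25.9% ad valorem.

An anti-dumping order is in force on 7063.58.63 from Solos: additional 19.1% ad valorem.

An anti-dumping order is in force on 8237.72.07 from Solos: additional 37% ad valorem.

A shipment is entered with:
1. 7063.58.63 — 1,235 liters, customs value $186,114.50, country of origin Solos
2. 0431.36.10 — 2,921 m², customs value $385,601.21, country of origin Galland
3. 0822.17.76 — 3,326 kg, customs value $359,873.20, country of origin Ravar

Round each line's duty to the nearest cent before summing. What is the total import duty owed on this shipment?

$132,772.81

Line 1 (7063.58.63, Solos, 1,235 liters, $186,114.50):
Base rate for 7063.58.63 is $3.79/liter.
Additional duty on 7063.58.63 from Solos: +19.1% ad valorem. Applied ad valorem rate = 19.1%.
Duty = $186,114.50 × 19.1% + 1,235 × $3.79 = $40,228.52.
Line 2 (0431.36.10, Galland, 2,921 m², $385,601.21):
Base rate for 0431.36.10 is 24%.
Duty = $385,601.21 × 24% = $92,544.29.
Line 3 (0822.17.76, Ravar, 3,326 kg, $359,873.20):
Base rate for 0822.17.76 is $5.77/kg.
Origin Ravar qualifies under the Talania–Ravar agreement and 0822.17.76 is covered: preferential rate Free applies instead.
The additional-duty order on 0822.17.76 targets Solos, not Ravar; it does not apply.
Duty = $359,873.20 × 0% = $0.00.
Total = $40,228.52 + $92,544.29 + $0.00 = $132,772.81.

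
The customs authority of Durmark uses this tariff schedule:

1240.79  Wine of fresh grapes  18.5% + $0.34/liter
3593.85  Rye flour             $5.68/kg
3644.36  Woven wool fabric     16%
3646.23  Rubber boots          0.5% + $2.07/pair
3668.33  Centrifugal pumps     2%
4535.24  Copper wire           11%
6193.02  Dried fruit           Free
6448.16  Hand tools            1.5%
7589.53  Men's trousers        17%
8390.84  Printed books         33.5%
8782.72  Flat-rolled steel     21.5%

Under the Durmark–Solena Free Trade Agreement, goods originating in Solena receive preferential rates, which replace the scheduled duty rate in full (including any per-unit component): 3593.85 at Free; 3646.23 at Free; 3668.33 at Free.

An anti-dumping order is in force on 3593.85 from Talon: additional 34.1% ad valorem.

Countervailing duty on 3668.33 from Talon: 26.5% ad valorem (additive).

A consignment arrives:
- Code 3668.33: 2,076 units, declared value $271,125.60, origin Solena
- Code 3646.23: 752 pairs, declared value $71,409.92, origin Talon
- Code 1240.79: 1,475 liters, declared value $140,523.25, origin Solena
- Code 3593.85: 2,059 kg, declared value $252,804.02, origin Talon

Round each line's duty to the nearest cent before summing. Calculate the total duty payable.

$126,313.28

Line 1 (3668.33, Solena, 2,076 units, $271,125.60):
Base rate for 3668.33 is 2%.
Origin Solena qualifies under the Durmark–Solena agreement and 3668.33 is covered: preferential rate Free applies instead.
The additional-duty order on 3668.33 targets Talon, not Solena; it does not apply.
Duty = $271,125.60 × 0% = $0.00.
Line 2 (3646.23, Talon, 752 pairs, $71,409.92):
Base rate for 3646.23 is 0.5% + $2.07/pair.
3646.23 has an FTA preferential rate, but origin Talon is not Solena; base rate stands.
Duty = $71,409.92 × 0.5% + 752 × $2.07 = $1,913.69.
Line 3 (1240.79, Solena, 1,475 liters, $140,523.25):
Base rate for 1240.79 is 18.5% + $0.34/liter.
Origin Solena is the FTA partner but 1240.79 is not on the preference list; base rate stands.
Duty = $140,523.25 × 18.5% + 1,475 × $0.34 = $26,498.30.
Line 4 (3593.85, Talon, 2,059 kg, $252,804.02):
Base rate for 3593.85 is $5.68/kg.
3593.85 has an FTA preferential rate, but origin Talon is not Solena; base rate stands.
Additional duty on 3593.85 from Talon: +34.1% ad valorem. Applied ad valorem rate = 34.1%.
Duty = $252,804.02 × 34.1% + 2,059 × $5.68 = $97,901.29.
Total = $0.00 + $1,913.69 + $26,498.30 + $97,901.29 = $126,313.28.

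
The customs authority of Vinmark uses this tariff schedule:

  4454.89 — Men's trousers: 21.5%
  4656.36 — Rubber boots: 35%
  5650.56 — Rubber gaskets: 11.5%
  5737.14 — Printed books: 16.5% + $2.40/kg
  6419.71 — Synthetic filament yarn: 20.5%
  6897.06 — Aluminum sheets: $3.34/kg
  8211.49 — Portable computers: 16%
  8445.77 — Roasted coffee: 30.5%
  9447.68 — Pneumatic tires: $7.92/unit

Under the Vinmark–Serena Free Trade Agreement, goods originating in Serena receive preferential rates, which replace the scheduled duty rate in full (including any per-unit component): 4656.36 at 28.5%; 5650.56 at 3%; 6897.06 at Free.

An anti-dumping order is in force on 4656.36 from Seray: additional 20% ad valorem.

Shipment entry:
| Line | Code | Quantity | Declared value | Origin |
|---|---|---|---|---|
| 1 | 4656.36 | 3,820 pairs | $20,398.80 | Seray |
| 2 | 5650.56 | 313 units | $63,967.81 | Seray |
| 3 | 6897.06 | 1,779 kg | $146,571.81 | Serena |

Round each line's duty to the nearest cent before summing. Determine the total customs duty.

Line 1 (4656.36, Seray, 3,820 pairs, $20,398.80):
Base rate for 4656.36 is 35%.
4656.36 has an FTA preferential rate, but origin Seray is not Serena; base rate stands.
Additional duty on 4656.36 from Seray: +20%. Applied ad valorem rate: 35% + 20% = 55%.
Duty = $20,398.80 × 55% = $11,219.34.
Line 2 (5650.56, Seray, 313 units, $63,967.81):
Base rate for 5650.56 is 11.5%.
5650.56 has an FTA preferential rate, but origin Seray is not Serena; base rate stands.
Duty = $63,967.81 × 11.5% = $7,356.30.
Line 3 (6897.06, Serena, 1,779 kg, $146,571.81):
Base rate for 6897.06 is $3.34/kg.
Origin Serena qualifies under the Vinmark–Serena agreement and 6897.06 is covered: preferential rate Free applies instead.
Duty = $146,571.81 × 0% = $0.00.
Total = $11,219.34 + $7,356.30 + $0.00 = $18,575.64.

$18,575.64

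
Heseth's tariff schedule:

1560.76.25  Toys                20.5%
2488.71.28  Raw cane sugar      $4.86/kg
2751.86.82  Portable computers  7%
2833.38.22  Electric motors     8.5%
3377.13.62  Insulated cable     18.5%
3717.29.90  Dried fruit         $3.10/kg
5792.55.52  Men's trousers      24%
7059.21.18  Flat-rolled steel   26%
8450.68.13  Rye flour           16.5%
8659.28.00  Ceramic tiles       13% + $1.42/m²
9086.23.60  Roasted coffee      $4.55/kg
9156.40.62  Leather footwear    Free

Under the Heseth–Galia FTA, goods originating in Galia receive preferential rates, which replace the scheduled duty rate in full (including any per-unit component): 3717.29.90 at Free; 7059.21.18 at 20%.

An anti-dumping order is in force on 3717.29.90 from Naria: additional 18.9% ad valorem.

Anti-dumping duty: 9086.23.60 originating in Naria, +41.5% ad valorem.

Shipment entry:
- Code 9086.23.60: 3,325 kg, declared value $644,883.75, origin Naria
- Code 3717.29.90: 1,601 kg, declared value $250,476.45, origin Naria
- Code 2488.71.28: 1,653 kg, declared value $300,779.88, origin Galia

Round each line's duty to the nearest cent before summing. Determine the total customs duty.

$343,092.24

Line 1 (9086.23.60, Naria, 3,325 kg, $644,883.75):
Base rate for 9086.23.60 is $4.55/kg.
Additional duty on 9086.23.60 from Naria: +41.5% ad valorem. Applied ad valorem rate = 41.5%.
Duty = $644,883.75 × 41.5% + 3,325 × $4.55 = $282,755.51.
Line 2 (3717.29.90, Naria, 1,601 kg, $250,476.45):
Base rate for 3717.29.90 is $3.10/kg.
3717.29.90 has an FTA preferential rate, but origin Naria is not Galia; base rate stands.
Additional duty on 3717.29.90 from Naria: +18.9% ad valorem. Applied ad valorem rate = 18.9%.
Duty = $250,476.45 × 18.9% + 1,601 × $3.10 = $52,303.15.
Line 3 (2488.71.28, Galia, 1,653 kg, $300,779.88):
Base rate for 2488.71.28 is $4.86/kg.
Origin Galia is the FTA partner but 2488.71.28 is not on the preference list; base rate stands.
Duty = 1,653 × $4.86 = $8,033.58.
Total = $282,755.51 + $52,303.15 + $8,033.58 = $343,092.24.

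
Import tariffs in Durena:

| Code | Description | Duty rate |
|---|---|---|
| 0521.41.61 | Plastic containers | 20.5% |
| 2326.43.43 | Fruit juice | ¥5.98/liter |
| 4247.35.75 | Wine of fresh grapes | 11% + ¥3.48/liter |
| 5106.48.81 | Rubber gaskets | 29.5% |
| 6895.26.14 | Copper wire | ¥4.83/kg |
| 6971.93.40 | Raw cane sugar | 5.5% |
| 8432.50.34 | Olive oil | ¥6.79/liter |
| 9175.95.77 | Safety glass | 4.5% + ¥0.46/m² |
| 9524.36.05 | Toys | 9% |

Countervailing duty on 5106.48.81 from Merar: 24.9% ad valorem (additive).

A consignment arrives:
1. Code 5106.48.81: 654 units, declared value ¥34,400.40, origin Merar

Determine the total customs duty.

Line 1 (5106.48.81, Merar, 654 units, ¥34,400.40):
Base rate for 5106.48.81 is 29.5%.
Additional duty on 5106.48.81 from Merar: +24.9%. Applied ad valorem rate: 29.5% + 24.9% = 54.4%.
Duty = ¥34,400.40 × 54.4% = ¥18,713.82.

¥18,713.82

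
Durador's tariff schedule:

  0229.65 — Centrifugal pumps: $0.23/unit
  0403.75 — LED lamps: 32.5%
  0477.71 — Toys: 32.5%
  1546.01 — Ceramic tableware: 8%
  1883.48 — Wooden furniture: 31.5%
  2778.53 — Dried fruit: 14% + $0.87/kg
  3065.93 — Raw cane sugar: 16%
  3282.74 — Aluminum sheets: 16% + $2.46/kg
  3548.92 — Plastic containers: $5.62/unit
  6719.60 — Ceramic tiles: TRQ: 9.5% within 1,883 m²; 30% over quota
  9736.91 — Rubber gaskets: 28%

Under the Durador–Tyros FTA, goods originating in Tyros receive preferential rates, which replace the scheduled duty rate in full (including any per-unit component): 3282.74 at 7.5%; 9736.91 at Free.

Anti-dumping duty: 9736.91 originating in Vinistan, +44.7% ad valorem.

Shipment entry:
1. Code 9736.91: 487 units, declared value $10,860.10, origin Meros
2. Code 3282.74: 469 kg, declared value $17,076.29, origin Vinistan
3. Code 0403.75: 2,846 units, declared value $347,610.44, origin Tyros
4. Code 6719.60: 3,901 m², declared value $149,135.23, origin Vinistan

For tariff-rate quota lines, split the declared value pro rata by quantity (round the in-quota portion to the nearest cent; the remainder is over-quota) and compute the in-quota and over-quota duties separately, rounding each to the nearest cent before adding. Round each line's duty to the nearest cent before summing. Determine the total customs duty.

$149,883.38

Line 1 (9736.91, Meros, 487 units, $10,860.10):
Base rate for 9736.91 is 28%.
9736.91 has an FTA preferential rate, but origin Meros is not Tyros; base rate stands.
The additional-duty order on 9736.91 targets Vinistan, not Meros; it does not apply.
Duty = $10,860.10 × 28% = $3,040.83.
Line 2 (3282.74, Vinistan, 469 kg, $17,076.29):
Base rate for 3282.74 is 16% + $2.46/kg.
3282.74 has an FTA preferential rate, but origin Vinistan is not Tyros; base rate stands.
Duty = $17,076.29 × 16% + 469 × $2.46 = $3,885.95.
Line 3 (0403.75, Tyros, 2,846 units, $347,610.44):
Base rate for 0403.75 is 32.5%.
Origin Tyros is the FTA partner but 0403.75 is not on the preference list; base rate stands.
Duty = $347,610.44 × 32.5% = $112,973.39.
Line 4 (6719.60, Vinistan, 3,901 m², $149,135.23):
Code 6719.60 is under a tariff-rate quota (threshold 1,883 m²). In-quota: 1,883 m² at 9.5%; over-quota: 2,018 m² at 30%.
Pro-rata value split: in-quota = $149,135.23 × 1,883/3,901 = $71,987.09; over-quota = $149,135.23 − $71,987.09 = $77,148.14.
In-quota duty = $71,987.09 × 9.5% = $6,838.77. Over-quota duty = $77,148.14 × 30% = $23,144.44.
Line duty = $6,838.77 + $23,144.44 = $29,983.21.
Total = $3,040.83 + $3,885.95 + $112,973.39 + $29,983.21 = $149,883.38.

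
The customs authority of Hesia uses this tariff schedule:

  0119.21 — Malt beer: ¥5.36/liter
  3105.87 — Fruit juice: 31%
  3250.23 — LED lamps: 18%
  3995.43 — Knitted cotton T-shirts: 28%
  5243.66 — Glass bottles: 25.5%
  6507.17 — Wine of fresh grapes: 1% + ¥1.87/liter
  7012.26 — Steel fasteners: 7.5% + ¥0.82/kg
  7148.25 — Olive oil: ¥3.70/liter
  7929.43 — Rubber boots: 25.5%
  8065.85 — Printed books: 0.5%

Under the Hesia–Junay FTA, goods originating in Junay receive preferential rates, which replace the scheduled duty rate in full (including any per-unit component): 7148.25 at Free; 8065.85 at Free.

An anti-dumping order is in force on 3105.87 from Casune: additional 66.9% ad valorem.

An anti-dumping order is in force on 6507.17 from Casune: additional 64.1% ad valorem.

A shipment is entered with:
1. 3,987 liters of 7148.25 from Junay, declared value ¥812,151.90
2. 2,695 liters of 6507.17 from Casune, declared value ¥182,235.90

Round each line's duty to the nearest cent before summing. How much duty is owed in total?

¥123,675.22

Line 1 (7148.25, Junay, 3,987 liters, ¥812,151.90):
Base rate for 7148.25 is ¥3.70/liter.
Origin Junay qualifies under the Hesia–Junay agreement and 7148.25 is covered: preferential rate Free applies instead.
Duty = ¥812,151.90 × 0% = ¥0.00.
Line 2 (6507.17, Casune, 2,695 liters, ¥182,235.90):
Base rate for 6507.17 is 1% + ¥1.87/liter.
Additional duty on 6507.17 from Casune: +64.1%. Applied ad valorem rate: 1% + 64.1% = 65.1%.
Duty = ¥182,235.90 × 65.1% + 2,695 × ¥1.87 = ¥123,675.22.
Total = ¥0.00 + ¥123,675.22 = ¥123,675.22.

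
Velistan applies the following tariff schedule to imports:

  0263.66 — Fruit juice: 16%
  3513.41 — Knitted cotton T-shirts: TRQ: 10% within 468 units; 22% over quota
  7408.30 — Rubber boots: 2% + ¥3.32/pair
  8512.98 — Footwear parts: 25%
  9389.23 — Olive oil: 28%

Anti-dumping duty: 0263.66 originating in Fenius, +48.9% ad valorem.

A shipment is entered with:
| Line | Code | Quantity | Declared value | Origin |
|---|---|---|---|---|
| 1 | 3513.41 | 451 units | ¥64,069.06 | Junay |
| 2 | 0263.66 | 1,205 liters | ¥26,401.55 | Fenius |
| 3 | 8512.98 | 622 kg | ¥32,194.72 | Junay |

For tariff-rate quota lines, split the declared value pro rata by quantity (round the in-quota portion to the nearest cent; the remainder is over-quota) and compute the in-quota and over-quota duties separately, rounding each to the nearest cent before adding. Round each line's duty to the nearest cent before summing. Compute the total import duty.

¥31,590.20

Line 1 (3513.41, Junay, 451 units, ¥64,069.06):
Code 3513.41 is under a tariff-rate quota (threshold 468 units). Quantity 451 units is within the quota, so the in-quota rate 10% applies to the full value.
Duty = ¥64,069.06 × 10% = ¥6,406.91.
Line 2 (0263.66, Fenius, 1,205 liters, ¥26,401.55):
Base rate for 0263.66 is 16%.
Additional duty on 0263.66 from Fenius: +48.9%. Applied ad valorem rate: 16% + 48.9% = 64.9%.
Duty = ¥26,401.55 × 64.9% = ¥17,134.61.
Line 3 (8512.98, Junay, 622 kg, ¥32,194.72):
Base rate for 8512.98 is 25%.
Duty = ¥32,194.72 × 25% = ¥8,048.68.
Total = ¥6,406.91 + ¥17,134.61 + ¥8,048.68 = ¥31,590.20.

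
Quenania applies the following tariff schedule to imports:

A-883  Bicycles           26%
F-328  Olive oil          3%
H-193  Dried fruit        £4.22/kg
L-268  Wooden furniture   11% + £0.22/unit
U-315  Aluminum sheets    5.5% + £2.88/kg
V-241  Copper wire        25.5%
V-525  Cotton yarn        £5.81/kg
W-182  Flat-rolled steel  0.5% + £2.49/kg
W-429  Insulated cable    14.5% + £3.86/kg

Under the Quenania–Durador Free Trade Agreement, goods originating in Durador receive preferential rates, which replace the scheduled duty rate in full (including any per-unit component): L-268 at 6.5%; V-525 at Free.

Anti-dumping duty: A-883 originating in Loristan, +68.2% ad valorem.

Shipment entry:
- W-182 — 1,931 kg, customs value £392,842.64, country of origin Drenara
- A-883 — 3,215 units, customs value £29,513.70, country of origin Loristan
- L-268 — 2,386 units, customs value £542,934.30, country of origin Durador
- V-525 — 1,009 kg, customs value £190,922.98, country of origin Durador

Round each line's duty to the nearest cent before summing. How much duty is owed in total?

£69,865.04

Line 1 (W-182, Drenara, 1,931 kg, £392,842.64):
Base rate for W-182 is 0.5% + £2.49/kg.
Duty = £392,842.64 × 0.5% + 1,931 × £2.49 = £6,772.40.
Line 2 (A-883, Loristan, 3,215 units, £29,513.70):
Base rate for A-883 is 26%.
Additional duty on A-883 from Loristan: +68.2%. Applied ad valorem rate: 26% + 68.2% = 94.2%.
Duty = £29,513.70 × 94.2% = £27,801.91.
Line 3 (L-268, Durador, 2,386 units, £542,934.30):
Base rate for L-268 is 11% + £0.22/unit.
Origin Durador qualifies under the Quenania–Durador agreement and L-268 is covered: preferential rate 6.5% applies instead.
Duty = £542,934.30 × 6.5% = £35,290.73.
Line 4 (V-525, Durador, 1,009 kg, £190,922.98):
Base rate for V-525 is £5.81/kg.
Origin Durador qualifies under the Quenania–Durador agreement and V-525 is covered: preferential rate Free applies instead.
Duty = £190,922.98 × 0% = £0.00.
Total = £6,772.40 + £27,801.91 + £35,290.73 + £0.00 = £69,865.04.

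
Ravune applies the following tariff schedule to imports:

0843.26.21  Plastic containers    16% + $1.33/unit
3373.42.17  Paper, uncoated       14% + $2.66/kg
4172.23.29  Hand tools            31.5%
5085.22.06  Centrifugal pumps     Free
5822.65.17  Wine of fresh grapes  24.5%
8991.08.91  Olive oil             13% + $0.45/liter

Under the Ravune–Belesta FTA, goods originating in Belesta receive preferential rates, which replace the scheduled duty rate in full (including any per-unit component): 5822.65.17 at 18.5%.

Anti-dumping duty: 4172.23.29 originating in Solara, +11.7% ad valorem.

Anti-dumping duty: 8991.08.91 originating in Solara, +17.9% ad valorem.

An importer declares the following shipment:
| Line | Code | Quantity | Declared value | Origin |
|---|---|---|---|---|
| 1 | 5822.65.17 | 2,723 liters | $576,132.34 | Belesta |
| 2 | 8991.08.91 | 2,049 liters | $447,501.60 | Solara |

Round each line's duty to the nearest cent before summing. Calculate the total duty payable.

$245,784.52

Line 1 (5822.65.17, Belesta, 2,723 liters, $576,132.34):
Base rate for 5822.65.17 is 24.5%.
Origin Belesta qualifies under the Ravune–Belesta agreement and 5822.65.17 is covered: preferential rate 18.5% applies instead.
Duty = $576,132.34 × 18.5% = $106,584.48.
Line 2 (8991.08.91, Solara, 2,049 liters, $447,501.60):
Base rate for 8991.08.91 is 13% + $0.45/liter.
Additional duty on 8991.08.91 from Solara: +17.9%. Applied ad valorem rate: 13% + 17.9% = 30.9%.
Duty = $447,501.60 × 30.9% + 2,049 × $0.45 = $139,200.04.
Total = $106,584.48 + $139,200.04 = $245,784.52.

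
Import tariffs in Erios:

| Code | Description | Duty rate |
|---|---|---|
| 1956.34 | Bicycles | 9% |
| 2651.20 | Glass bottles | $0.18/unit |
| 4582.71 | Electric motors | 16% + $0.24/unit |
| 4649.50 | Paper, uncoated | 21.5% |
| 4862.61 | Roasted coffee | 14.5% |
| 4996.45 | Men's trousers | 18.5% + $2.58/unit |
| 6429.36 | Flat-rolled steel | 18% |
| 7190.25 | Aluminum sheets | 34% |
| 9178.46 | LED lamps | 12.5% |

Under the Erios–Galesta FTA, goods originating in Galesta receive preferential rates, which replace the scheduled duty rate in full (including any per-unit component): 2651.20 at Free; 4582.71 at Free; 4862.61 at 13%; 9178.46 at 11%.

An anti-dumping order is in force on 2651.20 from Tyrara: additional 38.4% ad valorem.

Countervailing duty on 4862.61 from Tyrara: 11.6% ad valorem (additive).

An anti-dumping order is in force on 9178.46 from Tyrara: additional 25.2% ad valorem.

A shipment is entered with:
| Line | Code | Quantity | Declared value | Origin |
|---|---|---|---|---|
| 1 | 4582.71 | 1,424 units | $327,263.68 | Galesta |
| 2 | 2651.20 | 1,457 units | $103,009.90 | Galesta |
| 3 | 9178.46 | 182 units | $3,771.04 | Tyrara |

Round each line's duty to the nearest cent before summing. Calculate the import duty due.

Line 1 (4582.71, Galesta, 1,424 units, $327,263.68):
Base rate for 4582.71 is 16% + $0.24/unit.
Origin Galesta qualifies under the Erios–Galesta agreement and 4582.71 is covered: preferential rate Free applies instead.
Duty = $327,263.68 × 0% = $0.00.
Line 2 (2651.20, Galesta, 1,457 units, $103,009.90):
Base rate for 2651.20 is $0.18/unit.
Origin Galesta qualifies under the Erios–Galesta agreement and 2651.20 is covered: preferential rate Free applies instead.
The additional-duty order on 2651.20 targets Tyrara, not Galesta; it does not apply.
Duty = $103,009.90 × 0% = $0.00.
Line 3 (9178.46, Tyrara, 182 units, $3,771.04):
Base rate for 9178.46 is 12.5%.
9178.46 has an FTA preferential rate, but origin Tyrara is not Galesta; base rate stands.
Additional duty on 9178.46 from Tyrara: +25.2%. Applied ad valorem rate: 12.5% + 25.2% = 37.7%.
Duty = $3,771.04 × 37.7% = $1,421.68.
Total = $0.00 + $0.00 + $1,421.68 = $1,421.68.

$1,421.68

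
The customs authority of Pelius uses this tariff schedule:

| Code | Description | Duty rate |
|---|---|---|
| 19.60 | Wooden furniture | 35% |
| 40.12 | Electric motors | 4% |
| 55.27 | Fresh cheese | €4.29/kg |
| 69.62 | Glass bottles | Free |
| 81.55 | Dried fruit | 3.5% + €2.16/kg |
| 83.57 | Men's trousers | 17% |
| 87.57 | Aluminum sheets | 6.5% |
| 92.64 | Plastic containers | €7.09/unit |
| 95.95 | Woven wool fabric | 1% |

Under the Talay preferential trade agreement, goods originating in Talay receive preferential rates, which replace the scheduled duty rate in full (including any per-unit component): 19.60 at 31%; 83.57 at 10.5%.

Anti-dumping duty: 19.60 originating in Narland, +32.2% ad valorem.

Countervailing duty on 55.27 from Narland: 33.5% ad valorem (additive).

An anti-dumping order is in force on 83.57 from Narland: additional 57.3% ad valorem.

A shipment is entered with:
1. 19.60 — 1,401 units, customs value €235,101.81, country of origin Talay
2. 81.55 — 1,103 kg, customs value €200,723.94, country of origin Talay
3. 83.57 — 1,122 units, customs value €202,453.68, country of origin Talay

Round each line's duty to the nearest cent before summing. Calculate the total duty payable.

Line 1 (19.60, Talay, 1,401 units, €235,101.81):
Base rate for 19.60 is 35%.
Origin Talay qualifies under the Pelius–Talay agreement and 19.60 is covered: preferential rate 31% applies instead.
The additional-duty order on 19.60 targets Narland, not Talay; it does not apply.
Duty = €235,101.81 × 31% = €72,881.56.
Line 2 (81.55, Talay, 1,103 kg, €200,723.94):
Base rate for 81.55 is 3.5% + €2.16/kg.
Origin Talay is the FTA partner but 81.55 is not on the preference list; base rate stands.
Duty = €200,723.94 × 3.5% + 1,103 × €2.16 = €9,407.82.
Line 3 (83.57, Talay, 1,122 units, €202,453.68):
Base rate for 83.57 is 17%.
Origin Talay qualifies under the Pelius–Talay agreement and 83.57 is covered: preferential rate 10.5% applies instead.
The additional-duty order on 83.57 targets Narland, not Talay; it does not apply.
Duty = €202,453.68 × 10.5% = €21,257.64.
Total = €72,881.56 + €9,407.82 + €21,257.64 = €103,547.02.

€103,547.02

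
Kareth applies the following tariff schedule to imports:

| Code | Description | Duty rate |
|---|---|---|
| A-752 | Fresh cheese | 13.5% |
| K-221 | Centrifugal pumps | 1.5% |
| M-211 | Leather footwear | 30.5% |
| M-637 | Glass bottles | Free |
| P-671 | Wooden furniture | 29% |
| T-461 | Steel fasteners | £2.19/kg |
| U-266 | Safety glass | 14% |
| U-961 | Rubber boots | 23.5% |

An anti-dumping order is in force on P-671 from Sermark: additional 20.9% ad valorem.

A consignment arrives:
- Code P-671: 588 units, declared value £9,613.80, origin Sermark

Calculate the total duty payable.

£4,797.29

Line 1 (P-671, Sermark, 588 units, £9,613.80):
Base rate for P-671 is 29%.
Additional duty on P-671 from Sermark: +20.9%. Applied ad valorem rate: 29% + 20.9% = 49.9%.
Duty = £9,613.80 × 49.9% = £4,797.29.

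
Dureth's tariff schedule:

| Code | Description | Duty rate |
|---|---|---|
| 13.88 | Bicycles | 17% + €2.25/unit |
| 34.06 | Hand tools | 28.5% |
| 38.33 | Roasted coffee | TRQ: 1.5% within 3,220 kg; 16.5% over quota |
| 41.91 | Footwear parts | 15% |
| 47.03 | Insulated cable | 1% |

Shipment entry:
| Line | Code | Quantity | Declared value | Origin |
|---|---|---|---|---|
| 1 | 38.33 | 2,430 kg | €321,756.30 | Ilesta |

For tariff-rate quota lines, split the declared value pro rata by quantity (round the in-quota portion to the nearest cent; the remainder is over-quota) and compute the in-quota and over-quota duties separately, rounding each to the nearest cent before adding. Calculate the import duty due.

€4,826.34

Line 1 (38.33, Ilesta, 2,430 kg, €321,756.30):
Code 38.33 is under a tariff-rate quota (threshold 3,220 kg). Quantity 2,430 kg is within the quota, so the in-quota rate 1.5% applies to the full value.
Duty = €321,756.30 × 1.5% = €4,826.34.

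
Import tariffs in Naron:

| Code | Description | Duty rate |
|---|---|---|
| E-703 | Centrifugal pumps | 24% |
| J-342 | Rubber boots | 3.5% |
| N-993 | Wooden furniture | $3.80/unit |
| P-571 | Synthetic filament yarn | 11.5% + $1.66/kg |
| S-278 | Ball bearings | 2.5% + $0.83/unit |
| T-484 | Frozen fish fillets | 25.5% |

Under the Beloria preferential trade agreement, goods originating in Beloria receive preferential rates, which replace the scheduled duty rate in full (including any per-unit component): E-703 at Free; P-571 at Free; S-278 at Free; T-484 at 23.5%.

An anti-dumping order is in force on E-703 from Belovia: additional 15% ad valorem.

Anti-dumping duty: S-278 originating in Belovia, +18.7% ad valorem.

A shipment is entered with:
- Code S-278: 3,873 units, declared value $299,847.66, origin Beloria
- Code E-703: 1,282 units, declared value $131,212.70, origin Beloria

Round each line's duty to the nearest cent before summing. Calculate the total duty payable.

$0.00

Line 1 (S-278, Beloria, 3,873 units, $299,847.66):
Base rate for S-278 is 2.5% + $0.83/unit.
Origin Beloria qualifies under the Naron–Beloria agreement and S-278 is covered: preferential rate Free applies instead.
The additional-duty order on S-278 targets Belovia, not Beloria; it does not apply.
Duty = $299,847.66 × 0% = $0.00.
Line 2 (E-703, Beloria, 1,282 units, $131,212.70):
Base rate for E-703 is 24%.
Origin Beloria qualifies under the Naron–Beloria agreement and E-703 is covered: preferential rate Free applies instead.
The additional-duty order on E-703 targets Belovia, not Beloria; it does not apply.
Duty = $131,212.70 × 0% = $0.00.
Total = $0.00 + $0.00 = $0.00.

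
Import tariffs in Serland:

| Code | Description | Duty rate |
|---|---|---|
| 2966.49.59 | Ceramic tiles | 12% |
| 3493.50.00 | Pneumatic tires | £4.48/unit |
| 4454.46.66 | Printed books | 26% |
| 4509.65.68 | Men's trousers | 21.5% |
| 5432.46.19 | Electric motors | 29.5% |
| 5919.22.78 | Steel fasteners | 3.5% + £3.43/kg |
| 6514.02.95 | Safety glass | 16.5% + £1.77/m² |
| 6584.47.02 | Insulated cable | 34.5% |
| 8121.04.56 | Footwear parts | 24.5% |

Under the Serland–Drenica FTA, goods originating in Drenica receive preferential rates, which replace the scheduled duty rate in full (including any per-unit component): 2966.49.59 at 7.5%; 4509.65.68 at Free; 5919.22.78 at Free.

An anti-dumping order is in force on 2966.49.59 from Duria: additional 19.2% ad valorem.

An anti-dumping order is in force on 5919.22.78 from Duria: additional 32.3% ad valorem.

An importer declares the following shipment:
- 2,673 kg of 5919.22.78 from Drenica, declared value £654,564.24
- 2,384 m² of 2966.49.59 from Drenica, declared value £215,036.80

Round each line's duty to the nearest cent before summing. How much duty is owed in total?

Line 1 (5919.22.78, Drenica, 2,673 kg, £654,564.24):
Base rate for 5919.22.78 is 3.5% + £3.43/kg.
Origin Drenica qualifies under the Serland–Drenica agreement and 5919.22.78 is covered: preferential rate Free applies instead.
The additional-duty order on 5919.22.78 targets Duria, not Drenica; it does not apply.
Duty = £654,564.24 × 0% = £0.00.
Line 2 (2966.49.59, Drenica, 2,384 m², £215,036.80):
Base rate for 2966.49.59 is 12%.
Origin Drenica qualifies under the Serland–Drenica agreement and 2966.49.59 is covered: preferential rate 7.5% applies instead.
The additional-duty order on 2966.49.59 targets Duria, not Drenica; it does not apply.
Duty = £215,036.80 × 7.5% = £16,127.76.
Total = £0.00 + £16,127.76 = £16,127.76.

£16,127.76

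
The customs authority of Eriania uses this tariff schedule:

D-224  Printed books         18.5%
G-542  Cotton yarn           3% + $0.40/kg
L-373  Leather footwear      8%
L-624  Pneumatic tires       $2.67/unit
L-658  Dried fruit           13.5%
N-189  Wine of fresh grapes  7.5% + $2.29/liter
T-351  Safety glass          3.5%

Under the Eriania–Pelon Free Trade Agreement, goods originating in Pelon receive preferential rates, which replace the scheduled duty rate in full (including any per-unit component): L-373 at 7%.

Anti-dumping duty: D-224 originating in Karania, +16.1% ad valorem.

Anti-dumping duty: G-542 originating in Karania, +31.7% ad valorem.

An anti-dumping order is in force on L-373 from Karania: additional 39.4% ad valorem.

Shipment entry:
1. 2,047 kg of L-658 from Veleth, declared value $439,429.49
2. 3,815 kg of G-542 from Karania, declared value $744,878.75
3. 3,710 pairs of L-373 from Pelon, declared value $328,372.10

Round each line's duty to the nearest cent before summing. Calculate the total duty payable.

$342,307.96

Line 1 (L-658, Veleth, 2,047 kg, $439,429.49):
Base rate for L-658 is 13.5%.
Duty = $439,429.49 × 13.5% = $59,322.98.
Line 2 (G-542, Karania, 3,815 kg, $744,878.75):
Base rate for G-542 is 3% + $0.40/kg.
Additional duty on G-542 from Karania: +31.7%. Applied ad valorem rate: 3% + 31.7% = 34.7%.
Duty = $744,878.75 × 34.7% + 3,815 × $0.40 = $259,998.93.
Line 3 (L-373, Pelon, 3,710 pairs, $328,372.10):
Base rate for L-373 is 8%.
Origin Pelon qualifies under the Eriania–Pelon agreement and L-373 is covered: preferential rate 7% applies instead.
The additional-duty order on L-373 targets Karania, not Pelon; it does not apply.
Duty = $328,372.10 × 7% = $22,986.05.
Total = $59,322.98 + $259,998.93 + $22,986.05 = $342,307.96.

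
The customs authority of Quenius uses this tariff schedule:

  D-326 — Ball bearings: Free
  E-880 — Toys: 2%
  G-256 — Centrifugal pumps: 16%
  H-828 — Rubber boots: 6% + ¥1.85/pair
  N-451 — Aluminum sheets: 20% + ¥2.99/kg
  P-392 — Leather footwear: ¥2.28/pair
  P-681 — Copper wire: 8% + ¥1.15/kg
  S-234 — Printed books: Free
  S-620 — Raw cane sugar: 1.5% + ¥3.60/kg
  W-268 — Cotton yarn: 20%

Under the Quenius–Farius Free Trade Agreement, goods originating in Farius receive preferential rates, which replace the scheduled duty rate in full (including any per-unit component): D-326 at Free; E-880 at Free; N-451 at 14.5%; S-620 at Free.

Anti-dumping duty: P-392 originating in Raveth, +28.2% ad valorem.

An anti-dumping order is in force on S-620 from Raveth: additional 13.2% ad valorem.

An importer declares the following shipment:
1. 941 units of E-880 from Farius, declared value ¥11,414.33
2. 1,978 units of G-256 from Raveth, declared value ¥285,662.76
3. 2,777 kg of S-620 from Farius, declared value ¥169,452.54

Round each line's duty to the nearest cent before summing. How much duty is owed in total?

¥45,706.04

Line 1 (E-880, Farius, 941 units, ¥11,414.33):
Base rate for E-880 is 2%.
Origin Farius qualifies under the Quenius–Farius agreement and E-880 is covered: preferential rate Free applies instead.
Duty = ¥11,414.33 × 0% = ¥0.00.
Line 2 (G-256, Raveth, 1,978 units, ¥285,662.76):
Base rate for G-256 is 16%.
Duty = ¥285,662.76 × 16% = ¥45,706.04.
Line 3 (S-620, Farius, 2,777 kg, ¥169,452.54):
Base rate for S-620 is 1.5% + ¥3.60/kg.
Origin Farius qualifies under the Quenius–Farius agreement and S-620 is covered: preferential rate Free applies instead.
The additional-duty order on S-620 targets Raveth, not Farius; it does not apply.
Duty = ¥169,452.54 × 0% = ¥0.00.
Total = ¥0.00 + ¥45,706.04 + ¥0.00 = ¥45,706.04.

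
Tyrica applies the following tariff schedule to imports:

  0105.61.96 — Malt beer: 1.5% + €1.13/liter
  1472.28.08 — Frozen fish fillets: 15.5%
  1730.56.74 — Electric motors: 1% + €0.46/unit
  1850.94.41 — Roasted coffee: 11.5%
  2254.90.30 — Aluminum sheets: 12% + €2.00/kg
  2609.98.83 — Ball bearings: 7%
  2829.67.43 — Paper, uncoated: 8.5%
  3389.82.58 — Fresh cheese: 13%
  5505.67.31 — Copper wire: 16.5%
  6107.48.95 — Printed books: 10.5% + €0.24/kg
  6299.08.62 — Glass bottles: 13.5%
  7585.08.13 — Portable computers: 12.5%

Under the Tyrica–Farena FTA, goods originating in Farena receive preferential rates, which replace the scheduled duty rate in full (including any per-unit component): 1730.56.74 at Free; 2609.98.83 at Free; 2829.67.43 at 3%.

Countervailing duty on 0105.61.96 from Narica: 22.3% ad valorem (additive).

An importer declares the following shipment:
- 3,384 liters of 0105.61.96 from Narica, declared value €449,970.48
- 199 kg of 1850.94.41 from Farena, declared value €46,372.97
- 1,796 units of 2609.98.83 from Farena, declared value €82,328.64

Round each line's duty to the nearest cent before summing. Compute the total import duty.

€116,249.78

Line 1 (0105.61.96, Narica, 3,384 liters, €449,970.48):
Base rate for 0105.61.96 is 1.5% + €1.13/liter.
Additional duty on 0105.61.96 from Narica: +22.3%. Applied ad valorem rate: 1.5% + 22.3% = 23.8%.
Duty = €449,970.48 × 23.8% + 3,384 × €1.13 = €110,916.89.
Line 2 (1850.94.41, Farena, 199 kg, €46,372.97):
Base rate for 1850.94.41 is 11.5%.
Origin Farena is the FTA partner but 1850.94.41 is not on the preference list; base rate stands.
Duty = €46,372.97 × 11.5% = €5,332.89.
Line 3 (2609.98.83, Farena, 1,796 units, €82,328.64):
Base rate for 2609.98.83 is 7%.
Origin Farena qualifies under the Tyrica–Farena agreement and 2609.98.83 is covered: preferential rate Free applies instead.
Duty = €82,328.64 × 0% = €0.00.
Total = €110,916.89 + €5,332.89 + €0.00 = €116,249.78.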